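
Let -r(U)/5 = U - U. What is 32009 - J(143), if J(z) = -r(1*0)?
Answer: 32009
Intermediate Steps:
r(U) = 0 (r(U) = -5*(U - U) = -5*0 = 0)
J(z) = 0 (J(z) = -1*0 = 0)
32009 - J(143) = 32009 - 1*0 = 32009 + 0 = 32009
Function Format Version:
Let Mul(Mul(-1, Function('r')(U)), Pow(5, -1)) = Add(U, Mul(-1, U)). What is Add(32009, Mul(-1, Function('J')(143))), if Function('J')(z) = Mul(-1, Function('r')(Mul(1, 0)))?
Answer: 32009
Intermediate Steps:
Function('r')(U) = 0 (Function('r')(U) = Mul(-5, Add(U, Mul(-1, U))) = Mul(-5, 0) = 0)
Function('J')(z) = 0 (Function('J')(z) = Mul(-1, 0) = 0)
Add(32009, Mul(-1, Function('J')(143))) = Add(32009, Mul(-1, 0)) = Add(32009, 0) = 32009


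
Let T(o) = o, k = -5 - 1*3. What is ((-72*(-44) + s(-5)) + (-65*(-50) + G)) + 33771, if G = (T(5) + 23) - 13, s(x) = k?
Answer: 40196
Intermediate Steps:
k = -8 (k = -5 - 3 = -8)
s(x) = -8
G = 15 (G = (5 + 23) - 13 = 28 - 13 = 15)
((-72*(-44) + s(-5)) + (-65*(-50) + G)) + 33771 = ((-72*(-44) - 8) + (-65*(-50) + 15)) + 33771 = ((3168 - 8) + (3250 + 15)) + 33771 = (3160 + 3265) + 33771 = 6425 + 33771 = 40196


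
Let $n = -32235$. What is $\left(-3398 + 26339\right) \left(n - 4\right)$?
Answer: $-739594899$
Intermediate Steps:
$\left(-3398 + 26339\right) \left(n - 4\right) = \left(-3398 + 26339\right) \left(-32235 - 4\right) = 22941 \left(-32239\right) = -739594899$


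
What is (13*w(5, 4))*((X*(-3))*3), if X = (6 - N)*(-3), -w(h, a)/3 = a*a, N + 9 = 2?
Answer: -219024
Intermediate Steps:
N = -7 (N = -9 + 2 = -7)
w(h, a) = -3*a² (w(h, a) = -3*a*a = -3*a²)
X = -39 (X = (6 - 1*(-7))*(-3) = (6 + 7)*(-3) = 13*(-3) = -39)
(13*w(5, 4))*((X*(-3))*3) = (13*(-3*4²))*(-39*(-3)*3) = (13*(-3*16))*(117*3) = (13*(-48))*351 = -624*351 = -219024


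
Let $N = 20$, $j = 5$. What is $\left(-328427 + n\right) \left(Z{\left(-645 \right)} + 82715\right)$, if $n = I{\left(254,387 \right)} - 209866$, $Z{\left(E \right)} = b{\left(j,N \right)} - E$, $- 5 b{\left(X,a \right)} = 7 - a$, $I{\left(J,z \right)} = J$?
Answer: $- \frac{224261649707}{5} \approx -4.4852 \cdot 10^{10}$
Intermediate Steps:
$b{\left(X,a \right)} = - \frac{7}{5} + \frac{a}{5}$ ($b{\left(X,a \right)} = - \frac{7 - a}{5} = - \frac{7}{5} + \frac{a}{5}$)
$Z{\left(E \right)} = \frac{13}{5} - E$ ($Z{\left(E \right)} = \left(- \frac{7}{5} + \frac{1}{5} \cdot 20\right) - E = \left(- \frac{7}{5} + 4\right) - E = \frac{13}{5} - E$)
$n = -209612$ ($n = 254 - 209866 = -209612$)
$\left(-328427 + n\right) \left(Z{\left(-645 \right)} + 82715\right) = \left(-328427 - 209612\right) \left(\left(\frac{13}{5} - -645\right) + 82715\right) = - 538039 \left(\left(\frac{13}{5} + 645\right) + 82715\right) = - 538039 \left(\frac{3238}{5} + 82715\right) = \left(-538039\right) \frac{416813}{5} = - \frac{224261649707}{5}$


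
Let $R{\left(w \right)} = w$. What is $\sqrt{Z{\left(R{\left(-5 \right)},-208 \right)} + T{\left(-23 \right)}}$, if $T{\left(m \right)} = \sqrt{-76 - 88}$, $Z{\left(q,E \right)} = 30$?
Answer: $\sqrt{30 + 2 i \sqrt{41}} \approx 5.5955 + 1.1443 i$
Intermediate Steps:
$T{\left(m \right)} = 2 i \sqrt{41}$ ($T{\left(m \right)} = \sqrt{-164} = 2 i \sqrt{41}$)
$\sqrt{Z{\left(R{\left(-5 \right)},-208 \right)} + T{\left(-23 \right)}} = \sqrt{30 + 2 i \sqrt{41}}$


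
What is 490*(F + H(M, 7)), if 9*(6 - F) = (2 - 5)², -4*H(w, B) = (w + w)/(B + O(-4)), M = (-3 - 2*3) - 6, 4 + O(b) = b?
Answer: -1225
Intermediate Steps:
O(b) = -4 + b
M = -15 (M = (-3 - 6) - 6 = -9 - 6 = -15)
H(w, B) = -w/(2*(-8 + B)) (H(w, B) = -(w + w)/(4*(B + (-4 - 4))) = -2*w/(4*(B - 8)) = -2*w/(4*(-8 + B)) = -w/(2*(-8 + B)))
F = 5 (F = 6 - (2 - 5)²/9 = 6 - ⅑*(-3)² = 6 - ⅑*9 = 6 - 1 = 5)
490*(F + H(M, 7)) = 490*(5 - 1*(-15)/(-16 + 2*7)) = 490*(5 - 1*(-15)/(-16 + 14)) = 490*(5 - 1*(-15)/(-2)) = 490*(5 - 1*(-15)*(-½)) = 490*(5 - 15/2) = 490*(-5/2) = -1225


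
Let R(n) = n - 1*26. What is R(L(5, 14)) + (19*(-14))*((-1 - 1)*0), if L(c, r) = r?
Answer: -12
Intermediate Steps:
R(n) = -26 + n (R(n) = n - 26 = -26 + n)
R(L(5, 14)) + (19*(-14))*((-1 - 1)*0) = (-26 + 14) + (19*(-14))*((-1 - 1)*0) = -12 - (-532)*0 = -12 - 266*0 = -12 + 0 = -12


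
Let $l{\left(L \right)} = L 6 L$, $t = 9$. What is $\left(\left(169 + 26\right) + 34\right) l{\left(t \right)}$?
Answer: $111294$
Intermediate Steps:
$l{\left(L \right)} = 6 L^{2}$ ($l{\left(L \right)} = 6 L L = 6 L^{2}$)
$\left(\left(169 + 26\right) + 34\right) l{\left(t \right)} = \left(\left(169 + 26\right) + 34\right) 6 \cdot 9^{2} = \left(195 + 34\right) 6 \cdot 81 = 229 \cdot 486 = 111294$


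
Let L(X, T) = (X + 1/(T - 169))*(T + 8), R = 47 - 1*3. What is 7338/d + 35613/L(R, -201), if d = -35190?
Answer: -81124469531/18426932655 ≈ -4.4025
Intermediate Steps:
R = 44 (R = 47 - 3 = 44)
L(X, T) = (8 + T)*(X + 1/(-169 + T)) (L(X, T) = (X + 1/(-169 + T))*(8 + T) = (8 + T)*(X + 1/(-169 + T)))
7338/d + 35613/L(R, -201) = 7338/(-35190) + 35613/(((8 - 201 - 1352*44 + 44*(-201)² - 161*(-201)*44)/(-169 - 201))) = 7338*(-1/35190) + 35613/(((8 - 201 - 59488 + 44*40401 + 1423884)/(-370))) = -1223/5865 + 35613/((-(8 - 201 - 59488 + 1777644 + 1423884)/370)) = -1223/5865 + 35613/((-1/370*3141847)) = -1223/5865 + 35613/(-3141847/370) = -1223/5865 + 35613*(-370/3141847) = -1223/5865 - 13176810/3141847 = -81124469531/18426932655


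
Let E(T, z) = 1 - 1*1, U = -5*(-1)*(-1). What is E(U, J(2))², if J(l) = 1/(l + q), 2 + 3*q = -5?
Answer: 0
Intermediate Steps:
q = -7/3 (q = -⅔ + (⅓)*(-5) = -⅔ - 5/3 = -7/3 ≈ -2.3333)
J(l) = 1/(-7/3 + l) (J(l) = 1/(l - 7/3) = 1/(-7/3 + l))
U = -5 (U = 5*(-1) = -5)
E(T, z) = 0 (E(T, z) = 1 - 1 = 0)
E(U, J(2))² = 0² = 0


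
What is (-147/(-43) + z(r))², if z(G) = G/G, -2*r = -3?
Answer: 36100/1849 ≈ 19.524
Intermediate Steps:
r = 3/2 (r = -½*(-3) = 3/2 ≈ 1.5000)
z(G) = 1
(-147/(-43) + z(r))² = (-147/(-43) + 1)² = (-147*(-1/43) + 1)² = (147/43 + 1)² = (190/43)² = 36100/1849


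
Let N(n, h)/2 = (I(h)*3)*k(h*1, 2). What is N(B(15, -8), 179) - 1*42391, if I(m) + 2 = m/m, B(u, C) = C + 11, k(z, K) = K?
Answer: -42403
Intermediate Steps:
B(u, C) = 11 + C
I(m) = -1 (I(m) = -2 + m/m = -2 + 1 = -1)
N(n, h) = -12 (N(n, h) = 2*(-1*3*2) = 2*(-3*2) = 2*(-6) = -12)
N(B(15, -8), 179) - 1*42391 = -12 - 1*42391 = -12 - 42391 = -42403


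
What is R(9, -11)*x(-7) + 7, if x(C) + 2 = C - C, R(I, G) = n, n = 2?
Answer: 3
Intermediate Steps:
R(I, G) = 2
x(C) = -2 (x(C) = -2 + (C - C) = -2 + 0 = -2)
R(9, -11)*x(-7) + 7 = 2*(-2) + 7 = -4 + 7 = 3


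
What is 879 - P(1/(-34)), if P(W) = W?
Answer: 29887/34 ≈ 879.03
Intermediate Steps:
879 - P(1/(-34)) = 879 - 1/(-34) = 879 - 1*(-1/34) = 879 + 1/34 = 29887/34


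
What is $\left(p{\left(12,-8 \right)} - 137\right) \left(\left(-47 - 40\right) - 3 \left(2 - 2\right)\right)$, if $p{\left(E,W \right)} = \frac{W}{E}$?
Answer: $11977$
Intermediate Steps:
$\left(p{\left(12,-8 \right)} - 137\right) \left(\left(-47 - 40\right) - 3 \left(2 - 2\right)\right) = \left(- \frac{8}{12} - 137\right) \left(\left(-47 - 40\right) - 3 \left(2 - 2\right)\right) = \left(\left(-8\right) \frac{1}{12} - 137\right) \left(-87 - 0\right) = \left(- \frac{2}{3} - 137\right) \left(-87 + 0\right) = \left(- \frac{413}{3}\right) \left(-87\right) = 11977$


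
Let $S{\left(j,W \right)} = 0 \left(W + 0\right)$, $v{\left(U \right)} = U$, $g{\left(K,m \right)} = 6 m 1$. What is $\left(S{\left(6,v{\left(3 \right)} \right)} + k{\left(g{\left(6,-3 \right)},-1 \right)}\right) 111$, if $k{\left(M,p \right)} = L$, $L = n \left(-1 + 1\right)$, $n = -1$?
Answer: $0$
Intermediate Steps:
$g{\left(K,m \right)} = 6 m$
$S{\left(j,W \right)} = 0$ ($S{\left(j,W \right)} = 0 W = 0$)
$L = 0$ ($L = - (-1 + 1) = \left(-1\right) 0 = 0$)
$k{\left(M,p \right)} = 0$
$\left(S{\left(6,v{\left(3 \right)} \right)} + k{\left(g{\left(6,-3 \right)},-1 \right)}\right) 111 = \left(0 + 0\right) 111 = 0 \cdot 111 = 0$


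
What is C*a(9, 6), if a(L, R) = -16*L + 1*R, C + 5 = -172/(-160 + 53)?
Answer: 50094/107 ≈ 468.17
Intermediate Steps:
C = -363/107 (C = -5 - 172/(-160 + 53) = -5 - 172/(-107) = -5 - 172*(-1/107) = -5 + 172/107 = -363/107 ≈ -3.3925)
a(L, R) = R - 16*L (a(L, R) = -16*L + R = R - 16*L)
C*a(9, 6) = -363*(6 - 16*9)/107 = -363*(6 - 144)/107 = -363/107*(-138) = 50094/107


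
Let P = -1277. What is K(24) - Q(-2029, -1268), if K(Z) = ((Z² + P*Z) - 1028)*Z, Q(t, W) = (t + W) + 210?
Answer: -743313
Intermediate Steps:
Q(t, W) = 210 + W + t (Q(t, W) = (W + t) + 210 = 210 + W + t)
K(Z) = Z*(-1028 + Z² - 1277*Z) (K(Z) = ((Z² - 1277*Z) - 1028)*Z = (-1028 + Z² - 1277*Z)*Z = Z*(-1028 + Z² - 1277*Z))
K(24) - Q(-2029, -1268) = 24*(-1028 + 24² - 1277*24) - (210 - 1268 - 2029) = 24*(-1028 + 576 - 30648) - 1*(-3087) = 24*(-31100) + 3087 = -746400 + 3087 = -743313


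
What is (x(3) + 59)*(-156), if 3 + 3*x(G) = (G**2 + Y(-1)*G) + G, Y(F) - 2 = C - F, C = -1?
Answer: -9984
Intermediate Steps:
Y(F) = 1 - F (Y(F) = 2 + (-1 - F) = 1 - F)
x(G) = -1 + G + G**2/3 (x(G) = -1 + ((G**2 + (1 - 1*(-1))*G) + G)/3 = -1 + ((G**2 + (1 + 1)*G) + G)/3 = -1 + ((G**2 + 2*G) + G)/3 = -1 + (G**2 + 3*G)/3 = -1 + (G + G**2/3) = -1 + G + G**2/3)
(x(3) + 59)*(-156) = ((-1 + 3 + (1/3)*3**2) + 59)*(-156) = ((-1 + 3 + (1/3)*9) + 59)*(-156) = ((-1 + 3 + 3) + 59)*(-156) = (5 + 59)*(-156) = 64*(-156) = -9984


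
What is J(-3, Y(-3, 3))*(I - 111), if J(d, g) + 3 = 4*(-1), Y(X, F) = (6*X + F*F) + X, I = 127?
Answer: -112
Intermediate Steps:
Y(X, F) = F² + 7*X (Y(X, F) = (6*X + F²) + X = (F² + 6*X) + X = F² + 7*X)
J(d, g) = -7 (J(d, g) = -3 + 4*(-1) = -3 - 4 = -7)
J(-3, Y(-3, 3))*(I - 111) = -7*(127 - 111) = -7*16 = -112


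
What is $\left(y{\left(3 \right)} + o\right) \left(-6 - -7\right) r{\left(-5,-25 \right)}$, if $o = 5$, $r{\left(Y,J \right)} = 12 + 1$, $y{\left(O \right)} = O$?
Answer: $104$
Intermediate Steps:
$r{\left(Y,J \right)} = 13$
$\left(y{\left(3 \right)} + o\right) \left(-6 - -7\right) r{\left(-5,-25 \right)} = \left(3 + 5\right) \left(-6 - -7\right) 13 = 8 \left(-6 + 7\right) 13 = 8 \cdot 1 \cdot 13 = 8 \cdot 13 = 104$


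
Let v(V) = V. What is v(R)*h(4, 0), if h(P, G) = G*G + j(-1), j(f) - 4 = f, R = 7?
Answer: 21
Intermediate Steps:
j(f) = 4 + f
h(P, G) = 3 + G² (h(P, G) = G*G + (4 - 1) = G² + 3 = 3 + G²)
v(R)*h(4, 0) = 7*(3 + 0²) = 7*(3 + 0) = 7*3 = 21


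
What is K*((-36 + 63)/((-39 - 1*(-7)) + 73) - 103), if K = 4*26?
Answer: -436384/41 ≈ -10644.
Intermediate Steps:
K = 104
K*((-36 + 63)/((-39 - 1*(-7)) + 73) - 103) = 104*((-36 + 63)/((-39 - 1*(-7)) + 73) - 103) = 104*(27/((-39 + 7) + 73) - 103) = 104*(27/(-32 + 73) - 103) = 104*(27/41 - 103) = 104*(-4196/41) = -436384/41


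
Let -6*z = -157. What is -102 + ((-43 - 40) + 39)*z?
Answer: -3760/3 ≈ -1253.3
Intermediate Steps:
z = 157/6 (z = -1/6*(-157) = 157/6 ≈ 26.167)
-102 + ((-43 - 40) + 39)*z = -102 + ((-43 - 40) + 39)*(157/6) = -102 + (-83 + 39)*(157/6) = -102 - 44*157/6 = -102 - 3454/3 = -3760/3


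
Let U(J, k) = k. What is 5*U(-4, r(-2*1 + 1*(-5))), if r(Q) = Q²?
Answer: 245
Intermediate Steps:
5*U(-4, r(-2*1 + 1*(-5))) = 5*(-2*1 + 1*(-5))² = 5*(-2 - 5)² = 5*(-7)² = 5*49 = 245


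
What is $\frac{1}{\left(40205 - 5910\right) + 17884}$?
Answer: $\frac{1}{52179} \approx 1.9165 \cdot 10^{-5}$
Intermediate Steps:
$\frac{1}{\left(40205 - 5910\right) + 17884} = \frac{1}{34295 + 17884} = \frac{1}{52179}$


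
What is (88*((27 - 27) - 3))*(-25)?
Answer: 6600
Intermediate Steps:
(88*((27 - 27) - 3))*(-25) = (88*(0 - 3))*(-25) = (88*(-3))*(-25) = -264*(-25) = 6600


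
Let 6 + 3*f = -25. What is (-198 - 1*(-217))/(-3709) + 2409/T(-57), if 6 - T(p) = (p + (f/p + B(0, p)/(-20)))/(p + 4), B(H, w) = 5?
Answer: 323907540149/661971193 ≈ 489.31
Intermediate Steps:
f = -31/3 (f = -2 + (⅓)*(-25) = -2 - 25/3 = -31/3 ≈ -10.333)
T(p) = 6 - (-¼ + p - 31/(3*p))/(4 + p) (T(p) = 6 - (p + (-31/(3*p) + 5/(-20)))/(p + 4) = 6 - (p + (-31/(3*p) + 5*(-1/20)))/(4 + p) = 6 - (p + (-31/(3*p) - ¼))/(4 + p) = 6 - (p + (-¼ - 31/(3*p)))/(4 + p) = 6 - (-¼ + p - 31/(3*p))/(4 + p))
(-198 - 1*(-217))/(-3709) + 2409/T(-57) = (-198 - 1*(-217))/(-3709) + 2409/(((1/12)*(124 + 60*(-57)² + 291*(-57))/(-57*(4 - 57)))) = (-198 + 217)*(-1/3709) + 2409/(((1/12)*(-1/57)*(124 + 60*3249 - 16587)/(-53))) = 19*(-1/3709) + 2409/(((1/12)*(-1/57)*(-1/53)*(124 + 194940 - 16587))) = -19/3709 + 2409/(((1/12)*(-1/57)*(-1/53)*178477)) = -19/3709 + 2409/(178477/36252) = -19/3709 + 2409*(36252/178477) = -19/3709 + 87331068/178477 = 323907540149/661971193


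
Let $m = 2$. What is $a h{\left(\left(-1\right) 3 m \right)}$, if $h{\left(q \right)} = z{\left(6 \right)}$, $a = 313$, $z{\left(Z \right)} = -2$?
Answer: $-626$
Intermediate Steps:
$h{\left(q \right)} = -2$
$a h{\left(\left(-1\right) 3 m \right)} = 313 \left(-2\right) = -626$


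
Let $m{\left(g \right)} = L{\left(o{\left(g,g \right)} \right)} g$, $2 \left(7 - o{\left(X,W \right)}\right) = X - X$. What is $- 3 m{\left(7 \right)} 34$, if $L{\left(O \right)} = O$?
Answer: $-4998$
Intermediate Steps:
$o{\left(X,W \right)} = 7$ ($o{\left(X,W \right)} = 7 - \frac{X - X}{2} = 7 - 0 = 7 + 0 = 7$)
$m{\left(g \right)} = 7 g$
$- 3 m{\left(7 \right)} 34 = - 3 \cdot 7 \cdot 7 \cdot 34 = \left(-3\right) 49 \cdot 34 = \left(-147\right) 34 = -4998$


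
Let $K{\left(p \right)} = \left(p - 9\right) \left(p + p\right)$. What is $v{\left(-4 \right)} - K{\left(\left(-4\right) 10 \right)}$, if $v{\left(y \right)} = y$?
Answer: $-3924$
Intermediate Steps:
$K{\left(p \right)} = 2 p \left(-9 + p\right)$ ($K{\left(p \right)} = \left(-9 + p\right) 2 p = 2 p \left(-9 + p\right)$)
$v{\left(-4 \right)} - K{\left(\left(-4\right) 10 \right)} = -4 - 2 \left(\left(-4\right) 10\right) \left(-9 - 40\right) = -4 - 2 \left(-40\right) \left(-9 - 40\right) = -4 - 2 \left(-40\right) \left(-49\right) = -4 - 3920 = -3924$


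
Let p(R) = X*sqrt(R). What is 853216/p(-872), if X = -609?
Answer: 30472*I*sqrt(218)/9483 ≈ 47.444*I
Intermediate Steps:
p(R) = -609*sqrt(R)
853216/p(-872) = 853216/((-1218*I*sqrt(218))) = 853216*(I*sqrt(218)/265524) = 30472*I*sqrt(218)/9483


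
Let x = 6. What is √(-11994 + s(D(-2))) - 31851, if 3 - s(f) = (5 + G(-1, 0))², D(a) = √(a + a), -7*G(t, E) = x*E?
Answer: -31851 + 4*I*√751 ≈ -31851.0 + 109.62*I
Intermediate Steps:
G(t, E) = -6*E/7
D(a) = √2*√a (D(a) = √(2*a) = √2*√a)
s(f) = -22 (s(f) = 3 - (5 - 6/7*0)² = 3 - (5 + 0)² = 3 - 1*5² = 3 - 1*25 = 3 - 25 = -22)
√(-11994 + s(D(-2))) - 31851 = √(-11994 - 22) - 31851 = √(-12016) - 31851 = 4*I*√751 - 31851 = -31851 + 4*I*√751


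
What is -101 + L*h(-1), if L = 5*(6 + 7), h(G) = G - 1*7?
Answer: -621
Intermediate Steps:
h(G) = -7 + G (h(G) = G - 7 = -7 + G)
L = 65 (L = 5*13 = 65)
-101 + L*h(-1) = -101 + 65*(-7 - 1) = -101 + 65*(-8) = -101 - 520 = -621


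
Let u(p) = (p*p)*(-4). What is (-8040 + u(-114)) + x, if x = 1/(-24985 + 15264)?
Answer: -583493305/9721 ≈ -60024.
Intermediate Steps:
u(p) = -4*p² (u(p) = p²*(-4) = -4*p²)
x = -1/9721 (x = 1/(-9721) = -1/9721 ≈ -0.00010287)
(-8040 + u(-114)) + x = (-8040 - 4*(-114)²) - 1/9721 = (-8040 - 4*12996) - 1/9721 = (-8040 - 51984) - 1/9721 = -60024 - 1/9721 = -583493305/9721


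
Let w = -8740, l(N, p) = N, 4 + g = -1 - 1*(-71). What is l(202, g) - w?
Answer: 8942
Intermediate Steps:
g = 66 (g = -4 + (-1 - 1*(-71)) = -4 + (-1 + 71) = -4 + 70 = 66)
l(202, g) - w = 202 - 1*(-8740) = 202 + 8740 = 8942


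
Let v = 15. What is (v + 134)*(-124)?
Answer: -18476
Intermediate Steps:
(v + 134)*(-124) = (15 + 134)*(-124) = 149*(-124) = -18476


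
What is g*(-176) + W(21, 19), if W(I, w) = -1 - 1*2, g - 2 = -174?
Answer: 30269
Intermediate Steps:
g = -172 (g = 2 - 174 = -172)
W(I, w) = -3 (W(I, w) = -1 - 2 = -3)
g*(-176) + W(21, 19) = -172*(-176) - 3 = 30272 - 3 = 30269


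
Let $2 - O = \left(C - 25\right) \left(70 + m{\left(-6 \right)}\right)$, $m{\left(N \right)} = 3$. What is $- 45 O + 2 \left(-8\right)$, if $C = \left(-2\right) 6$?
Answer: $-121651$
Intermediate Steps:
$C = -12$
$O = 2703$ ($O = 2 - \left(-12 - 25\right) \left(70 + 3\right) = 2 - \left(-37\right) 73 = 2 - -2701 = 2 + 2701 = 2703$)
$- 45 O + 2 \left(-8\right) = \left(-45\right) 2703 + 2 \left(-8\right) = -121635 - 16 = -121651$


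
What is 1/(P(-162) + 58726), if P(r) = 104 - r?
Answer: 1/58992 ≈ 1.6951e-5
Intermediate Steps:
1/(P(-162) + 58726) = 1/((104 - 1*(-162)) + 58726) = 1/((104 + 162) + 58726) = 1/(266 + 58726) = 1/58992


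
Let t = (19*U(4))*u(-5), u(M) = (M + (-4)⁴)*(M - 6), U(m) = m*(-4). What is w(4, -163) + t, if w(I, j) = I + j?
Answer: 839185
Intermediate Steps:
U(m) = -4*m
u(M) = (-6 + M)*(256 + M) (u(M) = (M + 256)*(-6 + M) = (256 + M)*(-6 + M) = (-6 + M)*(256 + M))
t = 839344 (t = (19*(-4*4))*(-1536 + (-5)² + 250*(-5)) = (19*(-16))*(-1536 + 25 - 1250) = -304*(-2761) = 839344)
w(4, -163) + t = (4 - 163) + 839344 = -159 + 839344 = 839185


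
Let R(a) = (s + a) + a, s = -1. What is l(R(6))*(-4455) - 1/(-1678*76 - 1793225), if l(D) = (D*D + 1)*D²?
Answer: -126317764026629/1920753 ≈ -6.5765e+7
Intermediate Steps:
R(a) = -1 + 2*a (R(a) = (-1 + a) + a = -1 + 2*a)
l(D) = D²*(1 + D²) (l(D) = (D² + 1)*D² = (1 + D²)*D² = D²*(1 + D²))
l(R(6))*(-4455) - 1/(-1678*76 - 1793225) = ((-1 + 2*6)² + (-1 + 2*6)⁴)*(-4455) - 1/(-1678*76 - 1793225) = ((-1 + 12)² + (-1 + 12)⁴)*(-4455) - 1/(-127528 - 1793225) = (11² + 11⁴)*(-4455) - 1/(-1920753) = (121 + 14641)*(-4455) - 1*(-1/1920753) = 14762*(-4455) + 1/1920753 = -65764710 + 1/1920753 = -126317764026629/1920753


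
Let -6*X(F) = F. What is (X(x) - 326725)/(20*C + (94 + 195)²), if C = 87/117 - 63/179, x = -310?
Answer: -2280506540/583114781 ≈ -3.9109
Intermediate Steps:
X(F) = -F/6
C = 2734/6981 (C = 87*(1/117) - 63*1/179 = 29/39 - 63/179 = 2734/6981 ≈ 0.39163)
(X(x) - 326725)/(20*C + (94 + 195)²) = (-⅙*(-310) - 326725)/(20*(2734/6981) + (94 + 195)²) = (155/3 - 326725)/(54680/6981 + 289²) = -980020/(3*(54680/6981 + 83521)) = -980020/(3*583114781/6981) = -980020/3*6981/583114781 = -2280506540/583114781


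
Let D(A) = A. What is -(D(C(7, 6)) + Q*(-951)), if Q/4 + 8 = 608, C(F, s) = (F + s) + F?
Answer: 2282380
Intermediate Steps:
C(F, s) = s + 2*F
Q = 2400 (Q = -32 + 4*608 = -32 + 2432 = 2400)
-(D(C(7, 6)) + Q*(-951)) = -((6 + 2*7) + 2400*(-951)) = -((6 + 14) - 2282400) = -(20 - 2282400) = -1*(-2282380) = 2282380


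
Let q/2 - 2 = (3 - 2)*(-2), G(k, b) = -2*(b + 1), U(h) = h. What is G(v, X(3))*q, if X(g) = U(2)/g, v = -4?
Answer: 0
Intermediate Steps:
X(g) = 2/g
G(k, b) = -2 - 2*b (G(k, b) = -2*(1 + b) = -2 - 2*b)
q = 0 (q = 4 + 2*((3 - 2)*(-2)) = 4 + 2*(1*(-2)) = 4 + 2*(-2) = 4 - 4 = 0)
G(v, X(3))*q = (-2 - 4/3)*0 = -10/3*0 = 0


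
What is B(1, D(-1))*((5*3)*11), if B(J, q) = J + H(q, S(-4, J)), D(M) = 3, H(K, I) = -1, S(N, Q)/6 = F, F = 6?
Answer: 0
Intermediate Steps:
S(N, Q) = 36 (S(N, Q) = 6*6 = 36)
B(J, q) = -1 + J (B(J, q) = J - 1 = -1 + J)
B(1, D(-1))*((5*3)*11) = (-1 + 1)*((5*3)*11) = 0*(15*11) = 0*165 = 0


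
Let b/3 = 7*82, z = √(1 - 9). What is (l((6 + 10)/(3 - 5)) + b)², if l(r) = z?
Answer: 2965276 + 6888*I*√2 ≈ 2.9653e+6 + 9741.1*I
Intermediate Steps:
z = 2*I*√2 (z = √(-8) = 2*I*√2 ≈ 2.8284*I)
b = 1722 (b = 3*(7*82) = 3*574 = 1722)
l(r) = 2*I*√2
(l((6 + 10)/(3 - 5)) + b)² = (2*I*√2 + 1722)² = (1722 + 2*I*√2)²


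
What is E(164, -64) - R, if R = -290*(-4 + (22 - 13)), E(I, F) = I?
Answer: 1614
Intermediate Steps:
R = -1450 (R = -290*(-4 + 9) = -290*5 = -1450)
E(164, -64) - R = 164 - 1*(-1450) = 164 + 1450 = 1614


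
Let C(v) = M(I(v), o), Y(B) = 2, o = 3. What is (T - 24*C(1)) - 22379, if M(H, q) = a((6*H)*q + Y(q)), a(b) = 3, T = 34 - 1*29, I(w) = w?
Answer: -22446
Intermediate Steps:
T = 5 (T = 34 - 29 = 5)
M(H, q) = 3
C(v) = 3
(T - 24*C(1)) - 22379 = (5 - 24*3) - 22379 = (5 - 72) - 22379 = -67 - 22379 = -22446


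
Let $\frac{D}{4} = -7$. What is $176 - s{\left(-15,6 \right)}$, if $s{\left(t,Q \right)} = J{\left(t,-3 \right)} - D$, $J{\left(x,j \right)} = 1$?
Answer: $147$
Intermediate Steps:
$D = -28$ ($D = 4 \left(-7\right) = -28$)
$s{\left(t,Q \right)} = 29$ ($s{\left(t,Q \right)} = 1 - -28 = 1 + 28 = 29$)
$176 - s{\left(-15,6 \right)} = 176 - 29 = 147$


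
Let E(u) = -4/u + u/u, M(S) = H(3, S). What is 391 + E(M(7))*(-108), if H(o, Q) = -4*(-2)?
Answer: 337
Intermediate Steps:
H(o, Q) = 8
M(S) = 8
E(u) = 1 - 4/u (E(u) = -4/u + 1 = 1 - 4/u)
391 + E(M(7))*(-108) = 391 + ((-4 + 8)/8)*(-108) = 391 + ((⅛)*4)*(-108) = 391 + (½)*(-108) = 391 - 54 = 337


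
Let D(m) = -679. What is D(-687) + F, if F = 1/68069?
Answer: -46218850/68069 ≈ -679.00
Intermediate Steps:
F = 1/68069 ≈ 1.4691e-5
D(-687) + F = -679 + 1/68069 = -46218850/68069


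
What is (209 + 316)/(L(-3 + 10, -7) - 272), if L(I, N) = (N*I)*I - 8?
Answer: -75/89 ≈ -0.84270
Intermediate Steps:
L(I, N) = -8 + N*I² (L(I, N) = (I*N)*I - 8 = N*I² - 8 = -8 + N*I²)
(209 + 316)/(L(-3 + 10, -7) - 272) = (209 + 316)/((-8 - 7*(-3 + 10)²) - 272) = 525/((-8 - 7*7²) - 272) = 525/((-8 - 7*49) - 272) = 525/((-8 - 343) - 272) = 525/(-351 - 272) = 525/(-623) = 525*(-1/623) = -75/89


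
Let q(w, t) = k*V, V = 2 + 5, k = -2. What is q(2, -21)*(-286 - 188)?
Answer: 6636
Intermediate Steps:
V = 7
q(w, t) = -14 (q(w, t) = -2*7 = -14)
q(2, -21)*(-286 - 188) = -14*(-286 - 188) = -14*(-474) = 6636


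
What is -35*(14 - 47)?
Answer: 1155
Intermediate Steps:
-35*(14 - 47) = -35*(-33) = 1155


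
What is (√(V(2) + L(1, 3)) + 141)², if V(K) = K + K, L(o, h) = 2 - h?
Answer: (141 + √3)² ≈ 20372.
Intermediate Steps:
V(K) = 2*K
(√(V(2) + L(1, 3)) + 141)² = (√(2*2 + (2 - 1*3)) + 141)² = (√(4 + (2 - 3)) + 141)² = (√(4 - 1) + 141)² = (√3 + 141)² = (141 + √3)²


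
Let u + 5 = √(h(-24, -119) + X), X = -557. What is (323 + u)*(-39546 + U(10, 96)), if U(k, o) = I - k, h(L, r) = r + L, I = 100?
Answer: -12547008 - 394560*I*√7 ≈ -1.2547e+7 - 1.0439e+6*I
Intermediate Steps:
h(L, r) = L + r
U(k, o) = 100 - k
u = -5 + 10*I*√7 (u = -5 + √((-24 - 119) - 557) = -5 + √(-143 - 557) = -5 + √(-700) = -5 + 10*I*√7 ≈ -5.0 + 26.458*I)
(323 + u)*(-39546 + U(10, 96)) = (323 + (-5 + 10*I*√7))*(-39546 + (100 - 1*10)) = (318 + 10*I*√7)*(-39546 + (100 - 10)) = (318 + 10*I*√7)*(-39546 + 90) = (318 + 10*I*√7)*(-39456) = -12547008 - 394560*I*√7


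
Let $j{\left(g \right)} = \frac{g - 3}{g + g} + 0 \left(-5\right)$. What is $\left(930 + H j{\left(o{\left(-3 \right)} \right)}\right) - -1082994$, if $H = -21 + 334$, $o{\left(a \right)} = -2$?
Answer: $\frac{4337261}{4} \approx 1.0843 \cdot 10^{6}$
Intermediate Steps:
$H = 313$
$j{\left(g \right)} = \frac{-3 + g}{2 g}$ ($j{\left(g \right)} = \frac{-3 + g}{2 g} + 0 = \frac{-3 + g}{2 g}$)
$\left(930 + H j{\left(o{\left(-3 \right)} \right)}\right) - -1082994 = \left(930 + 313 \frac{-3 - 2}{2 \left(-2\right)}\right) - -1082994 = \left(930 + 313 \cdot \frac{1}{2} \left(- \frac{1}{2}\right) \left(-5\right)\right) + 1082994 = \left(930 + 313 \cdot \frac{5}{4}\right) + 1082994 = \left(930 + \frac{1565}{4}\right) + 1082994 = \frac{5285}{4} + 1082994 = \frac{4337261}{4}$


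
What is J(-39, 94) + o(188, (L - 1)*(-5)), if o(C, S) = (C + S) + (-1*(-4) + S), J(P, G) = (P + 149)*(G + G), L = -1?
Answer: 20892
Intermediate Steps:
J(P, G) = 2*G*(149 + P) (J(P, G) = (149 + P)*(2*G) = 2*G*(149 + P))
o(C, S) = 4 + C + 2*S (o(C, S) = (C + S) + (4 + S) = 4 + C + 2*S)
J(-39, 94) + o(188, (L - 1)*(-5)) = 2*94*(149 - 39) + (4 + 188 + 2*((-1 - 1)*(-5))) = 2*94*110 + (4 + 188 + 2*(-2*(-5))) = 20680 + (4 + 188 + 2*10) = 20680 + (4 + 188 + 20) = 20680 + 212 = 20892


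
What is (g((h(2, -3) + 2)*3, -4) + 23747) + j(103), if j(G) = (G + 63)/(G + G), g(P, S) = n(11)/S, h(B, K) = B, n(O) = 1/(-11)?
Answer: 107625159/4532 ≈ 23748.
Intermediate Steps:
n(O) = -1/11
g(P, S) = -1/(11*S)
j(G) = (63 + G)/(2*G) (j(G) = (63 + G)/((2*G)) = (63 + G)*(1/(2*G)) = (63 + G)/(2*G))
(g((h(2, -3) + 2)*3, -4) + 23747) + j(103) = (-1/11/(-4) + 23747) + (1/2)*(63 + 103)/103 = (-1/11*(-1/4) + 23747) + (1/2)*(1/103)*166 = (1/44 + 23747) + 83/103 = 1044869/44 + 83/103 = 107625159/4532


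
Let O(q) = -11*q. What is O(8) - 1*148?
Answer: -236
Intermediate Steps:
O(8) - 1*148 = -11*8 - 1*148 = -88 - 148 = -236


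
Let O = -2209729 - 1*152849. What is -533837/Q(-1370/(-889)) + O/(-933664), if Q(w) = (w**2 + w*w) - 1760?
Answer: 24824540995217813/80949320030640 ≈ 306.67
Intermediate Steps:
O = -2362578 (O = -2209729 - 152849 = -2362578)
Q(w) = -1760 + 2*w**2 (Q(w) = (w**2 + w**2) - 1760 = 2*w**2 - 1760 = -1760 + 2*w**2)
-533837/Q(-1370/(-889)) + O/(-933664) = -533837/(-1760 + 2*(-1370/(-889))**2) - 2362578/(-933664) = -533837/(-1760 + 2*(-1370*(-1/889))**2) - 2362578*(-1/933664) = -533837/(-1760 + 2*(1370/889)**2) + 1181289/466832 = -533837/(-1760 + 2*(1876900/790321)) + 1181289/466832 = -533837/(-1760 + 3753800/790321) + 1181289/466832 = -533837/(-1387211160/790321) + 1181289/466832 = -533837*(-790321/1387211160) + 1181289/466832 = 421902591677/1387211160 + 1181289/466832 = 24824540995217813/80949320030640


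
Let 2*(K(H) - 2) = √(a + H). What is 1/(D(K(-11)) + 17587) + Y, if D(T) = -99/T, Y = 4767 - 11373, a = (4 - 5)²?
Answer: (-116179721*√10 + 463410896*I)/(-70150*I + 17587*√10) ≈ -6606.0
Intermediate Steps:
a = 1 (a = (-1)² = 1)
Y = -6606
K(H) = 2 + √(1 + H)/2
1/(D(K(-11)) + 17587) + Y = 1/(-99/(2 + √(1 - 11)/2) + 17587) - 6606 = 1/(-99/(2 + √(-10)/2) + 17587) - 6606 = 1/(-99/(2 + (I*√10)/2) + 17587) - 6606 = 1/(-99/(2 + I*√10/2) + 17587) - 6606 = 1/(17587 - 99/(2 + I*√10/2)) - 6606 = -6606 + 1/(17587 - 99/(2 + I*√10/2))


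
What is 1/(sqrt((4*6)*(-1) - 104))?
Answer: -I*sqrt(2)/16 ≈ -0.088388*I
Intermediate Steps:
1/(sqrt((4*6)*(-1) - 104)) = 1/(sqrt(24*(-1) - 104)) = 1/(sqrt(-24 - 104)) = 1/(sqrt(-128)) = 1/(8*I*sqrt(2)) = -I*sqrt(2)/16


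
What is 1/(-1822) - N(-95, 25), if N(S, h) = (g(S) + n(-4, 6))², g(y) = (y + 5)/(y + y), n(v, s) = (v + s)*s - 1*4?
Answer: -47228423/657742 ≈ -71.804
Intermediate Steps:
n(v, s) = -4 + s*(s + v) (n(v, s) = (s + v)*s - 4 = s*(s + v) - 4 = -4 + s*(s + v))
g(y) = (5 + y)/(2*y) (g(y) = (5 + y)/((2*y)) = (5 + y)*(1/(2*y)) = (5 + y)/(2*y))
N(S, h) = (8 + (5 + S)/(2*S))² (N(S, h) = ((5 + S)/(2*S) + (-4 + 6² + 6*(-4)))² = ((5 + S)/(2*S) + (-4 + 36 - 24))² = ((5 + S)/(2*S) + 8)² = (8 + (5 + S)/(2*S))²)
1/(-1822) - N(-95, 25) = 1/(-1822) - (5 + 17*(-95))²/(4*(-95)²) = -1/1822 - (5 - 1615)²/(4*9025) = -1/1822 - (-1610)²/(4*9025) = -1/1822 - 2592100/(4*9025) = -1/1822 - 1*25921/361 = -1/1822 - 25921/361 = -47228423/657742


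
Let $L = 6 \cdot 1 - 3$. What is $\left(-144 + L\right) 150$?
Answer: $-21150$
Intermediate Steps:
$L = 3$ ($L = 6 - 3 = 3$)
$\left(-144 + L\right) 150 = \left(-144 + 3\right) 150 = \left(-141\right) 150 = -21150$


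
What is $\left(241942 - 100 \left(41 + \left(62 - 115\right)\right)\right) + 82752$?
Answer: $325894$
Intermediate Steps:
$\left(241942 - 100 \left(41 + \left(62 - 115\right)\right)\right) + 82752 = \left(241942 - 100 \left(41 - 53\right)\right) + 82752 = \left(241942 - -1200\right) + 82752 = \left(241942 + 1200\right) + 82752 = 243142 + 82752 = 325894$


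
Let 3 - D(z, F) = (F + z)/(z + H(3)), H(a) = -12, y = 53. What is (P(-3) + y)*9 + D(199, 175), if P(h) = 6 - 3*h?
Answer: 613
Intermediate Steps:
D(z, F) = 3 - (F + z)/(-12 + z) (D(z, F) = 3 - (F + z)/(z - 12) = 3 - (F + z)/(-12 + z))
(P(-3) + y)*9 + D(199, 175) = ((6 - 3*(-3)) + 53)*9 + (-36 - 1*175 + 2*199)/(-12 + 199) = ((6 + 9) + 53)*9 + (-36 - 175 + 398)/187 = (15 + 53)*9 + (1/187)*187 = 68*9 + 1 = 612 + 1 = 613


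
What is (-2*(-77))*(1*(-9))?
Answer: -1386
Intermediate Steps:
(-2*(-77))*(1*(-9)) = 154*(-9) = -1386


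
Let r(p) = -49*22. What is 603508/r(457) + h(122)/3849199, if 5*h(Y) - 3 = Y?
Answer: -1161511181571/2074718261 ≈ -559.84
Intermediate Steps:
h(Y) = ⅗ + Y/5
r(p) = -1078
603508/r(457) + h(122)/3849199 = 603508/(-1078) + (⅗ + (⅕)*122)/3849199 = 603508*(-1/1078) + (⅗ + 122/5)*(1/3849199) = -301754/539 + 25*(1/3849199) = -301754/539 + 25/3849199 = -1161511181571/2074718261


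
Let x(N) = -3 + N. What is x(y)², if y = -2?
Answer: 25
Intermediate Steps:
x(y)² = (-3 - 2)² = (-5)² = 25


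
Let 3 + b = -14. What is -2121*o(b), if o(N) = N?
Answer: 36057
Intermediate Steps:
b = -17 (b = -3 - 14 = -17)
-2121*o(b) = -2121*(-17) = 36057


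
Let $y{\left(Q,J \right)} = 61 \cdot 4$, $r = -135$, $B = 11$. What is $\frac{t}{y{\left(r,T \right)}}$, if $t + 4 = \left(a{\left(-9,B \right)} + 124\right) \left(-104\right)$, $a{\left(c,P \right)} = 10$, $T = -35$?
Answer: $- \frac{3485}{61} \approx -57.131$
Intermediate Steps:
$y{\left(Q,J \right)} = 244$
$t = -13940$ ($t = -4 + \left(10 + 124\right) \left(-104\right) = -4 + 134 \left(-104\right) = -4 - 13936 = -13940$)
$\frac{t}{y{\left(r,T \right)}} = - \frac{13940}{244} = \left(-13940\right) \frac{1}{244} = - \frac{3485}{61}$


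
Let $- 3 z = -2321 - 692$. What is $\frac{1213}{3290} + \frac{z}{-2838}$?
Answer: $\frac{103678}{7002765} \approx 0.014805$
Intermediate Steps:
$z = \frac{3013}{3}$ ($z = - \frac{-2321 - 692}{3} = \left(- \frac{1}{3}\right) \left(-3013\right) = \frac{3013}{3} \approx 1004.3$)
$\frac{1213}{3290} + \frac{z}{-2838} = \frac{1213}{3290} + \frac{3013}{3 \left(-2838\right)} = 1213 \cdot \frac{1}{3290} + \frac{3013}{3} \left(- \frac{1}{2838}\right) = \frac{1213}{3290} - \frac{3013}{8514} = \frac{103678}{7002765}$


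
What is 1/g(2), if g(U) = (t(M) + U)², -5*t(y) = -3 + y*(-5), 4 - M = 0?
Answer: 25/1089 ≈ 0.022957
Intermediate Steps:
M = 4 (M = 4 - 1*0 = 4 + 0 = 4)
t(y) = ⅗ + y (t(y) = -(-3 + y*(-5))/5 = -(-3 - 5*y)/5 = ⅗ + y)
g(U) = (23/5 + U)² (g(U) = ((⅗ + 4) + U)² = (23/5 + U)²)
1/g(2) = 1/((23 + 5*2)²/25) = 1/((23 + 10)²/25) = 1/((1/25)*33²) = 1/((1/25)*1089) = 1/(1089/25) = 25/1089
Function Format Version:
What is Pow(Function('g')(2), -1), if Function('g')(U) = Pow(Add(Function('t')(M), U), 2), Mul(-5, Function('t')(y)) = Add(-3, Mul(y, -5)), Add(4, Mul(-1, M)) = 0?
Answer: Rational(25, 1089) ≈ 0.022957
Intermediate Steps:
M = 4 (M = Add(4, Mul(-1, 0)) = Add(4, 0) = 4)
Function('t')(y) = Add(Rational(3, 5), y) (Function('t')(y) = Mul(Rational(-1, 5), Add(-3, Mul(y, -5))) = Mul(Rational(-1, 5), Add(-3, Mul(-5, y))) = Add(Rational(3, 5), y))
Function('g')(U) = Pow(Add(Rational(23, 5), U), 2) (Function('g')(U) = Pow(Add(Add(Rational(3, 5), 4), U), 2) = Pow(Add(Rational(23, 5), U), 2))
Pow(Function('g')(2), -1) = Pow(Mul(Rational(1, 25), Pow(Add(23, Mul(5, 2)), 2)), -1) = Pow(Mul(Rational(1, 25), Pow(Add(23, 10), 2)), -1) = Pow(Mul(Rational(1, 25), Pow(33, 2)), -1) = Pow(Mul(Rational(1, 25), 1089), -1) = Pow(Rational(1089, 25), -1) = Rational(25, 1089)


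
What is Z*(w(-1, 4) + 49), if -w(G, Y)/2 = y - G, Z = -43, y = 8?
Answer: -1333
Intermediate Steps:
w(G, Y) = -16 + 2*G (w(G, Y) = -2*(8 - G) = -16 + 2*G)
Z*(w(-1, 4) + 49) = -43*((-16 + 2*(-1)) + 49) = -43*((-16 - 2) + 49) = -43*(-18 + 49) = -43*31 = -1333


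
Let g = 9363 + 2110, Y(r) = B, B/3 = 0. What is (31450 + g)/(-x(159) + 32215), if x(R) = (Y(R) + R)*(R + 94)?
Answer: -42923/8012 ≈ -5.3573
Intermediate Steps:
B = 0 (B = 3*0 = 0)
Y(r) = 0
g = 11473
x(R) = R*(94 + R) (x(R) = (0 + R)*(R + 94) = R*(94 + R))
(31450 + g)/(-x(159) + 32215) = (31450 + 11473)/(-159*(94 + 159) + 32215) = 42923/(-159*253 + 32215) = 42923/(-1*40227 + 32215) = 42923/(-40227 + 32215) = 42923/(-8012) = 42923*(-1/8012) = -42923/8012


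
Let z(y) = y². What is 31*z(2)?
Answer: 124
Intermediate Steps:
31*z(2) = 31*2² = 31*4 = 124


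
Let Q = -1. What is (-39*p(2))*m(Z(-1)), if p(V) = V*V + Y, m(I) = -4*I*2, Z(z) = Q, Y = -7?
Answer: 936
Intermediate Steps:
Z(z) = -1
m(I) = -8*I
p(V) = -7 + V² (p(V) = V*V - 7 = V² - 7 = -7 + V²)
(-39*p(2))*m(Z(-1)) = (-39*(-7 + 2²))*(-8*(-1)) = -39*(-7 + 4)*8 = -39*(-3)*8 = 117*8 = 936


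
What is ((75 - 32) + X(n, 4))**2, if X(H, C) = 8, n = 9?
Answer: 2601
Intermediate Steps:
((75 - 32) + X(n, 4))**2 = ((75 - 32) + 8)**2 = (43 + 8)**2 = 51**2 = 2601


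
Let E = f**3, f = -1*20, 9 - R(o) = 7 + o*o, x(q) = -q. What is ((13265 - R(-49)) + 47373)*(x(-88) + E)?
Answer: -498748744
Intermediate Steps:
R(o) = 2 - o**2 (R(o) = 9 - (7 + o*o) = 9 - (7 + o**2) = 9 + (-7 - o**2) = 2 - o**2)
f = -20
E = -8000 (E = (-20)**3 = -8000)
((13265 - R(-49)) + 47373)*(x(-88) + E) = ((13265 - (2 - 1*(-49)**2)) + 47373)*(-1*(-88) - 8000) = ((13265 - (2 - 1*2401)) + 47373)*(88 - 8000) = ((13265 - (2 - 2401)) + 47373)*(-7912) = ((13265 - 1*(-2399)) + 47373)*(-7912) = ((13265 + 2399) + 47373)*(-7912) = (15664 + 47373)*(-7912) = 63037*(-7912) = -498748744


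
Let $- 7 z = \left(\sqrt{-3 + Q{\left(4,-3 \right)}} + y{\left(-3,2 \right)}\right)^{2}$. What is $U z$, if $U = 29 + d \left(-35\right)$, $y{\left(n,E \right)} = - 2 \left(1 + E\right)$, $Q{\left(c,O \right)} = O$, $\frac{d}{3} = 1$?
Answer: $\frac{2280}{7} - \frac{912 i \sqrt{6}}{7} \approx 325.71 - 319.13 i$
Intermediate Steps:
$d = 3$ ($d = 3 \cdot 1 = 3$)
$y{\left(n,E \right)} = -2 - 2 E$
$U = -76$ ($U = 29 + 3 \left(-35\right) = 29 - 105 = -76$)
$z = - \frac{\left(-6 + i \sqrt{6}\right)^{2}}{7}$ ($z = - \frac{\left(\sqrt{-3 - 3} - 6\right)^{2}}{7} = - \frac{\left(\sqrt{-6} - 6\right)^{2}}{7} = - \frac{\left(i \sqrt{6} - 6\right)^{2}}{7} = - \frac{\left(-6 + i \sqrt{6}\right)^{2}}{7} \approx -4.2857 + 4.1991 i$)
$U z = - 76 \left(- \frac{30}{7} + \frac{12 i \sqrt{6}}{7}\right) = \frac{2280}{7} - \frac{912 i \sqrt{6}}{7}$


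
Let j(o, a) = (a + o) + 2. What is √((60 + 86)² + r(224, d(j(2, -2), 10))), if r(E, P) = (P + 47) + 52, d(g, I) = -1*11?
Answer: 2*√5351 ≈ 146.30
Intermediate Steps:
j(o, a) = 2 + a + o
d(g, I) = -11
r(E, P) = 99 + P (r(E, P) = (47 + P) + 52 = 99 + P)
√((60 + 86)² + r(224, d(j(2, -2), 10))) = √((60 + 86)² + (99 - 11)) = √(146² + 88) = √(21316 + 88) = √21404 = 2*√5351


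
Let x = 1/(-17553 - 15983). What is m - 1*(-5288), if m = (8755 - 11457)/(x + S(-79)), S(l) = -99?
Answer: 2521016856/474295 ≈ 5315.3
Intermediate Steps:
x = -1/33536 (x = 1/(-33536) = -1/33536 ≈ -2.9819e-5)
m = 12944896/474295 (m = (8755 - 11457)/(-1/33536 - 99) = -2702/(-3320065/33536) = -2702*(-33536/3320065) = 12944896/474295 ≈ 27.293)
m - 1*(-5288) = 12944896/474295 - 1*(-5288) = 12944896/474295 + 5288 = 2521016856/474295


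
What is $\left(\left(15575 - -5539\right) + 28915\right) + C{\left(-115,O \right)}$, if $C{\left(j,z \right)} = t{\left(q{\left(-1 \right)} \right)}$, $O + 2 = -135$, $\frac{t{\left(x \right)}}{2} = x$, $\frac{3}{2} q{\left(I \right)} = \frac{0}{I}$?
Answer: $50029$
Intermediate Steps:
$q{\left(I \right)} = 0$ ($q{\left(I \right)} = \frac{2 \frac{0}{I}}{3} = \frac{2}{3} \cdot 0 = 0$)
$t{\left(x \right)} = 2 x$
$O = -137$ ($O = -2 - 135 = -137$)
$C{\left(j,z \right)} = 0$ ($C{\left(j,z \right)} = 2 \cdot 0 = 0$)
$\left(\left(15575 - -5539\right) + 28915\right) + C{\left(-115,O \right)} = \left(\left(15575 - -5539\right) + 28915\right) + 0 = \left(\left(15575 + 5539\right) + 28915\right) + 0 = \left(21114 + 28915\right) + 0 = 50029 + 0 = 50029$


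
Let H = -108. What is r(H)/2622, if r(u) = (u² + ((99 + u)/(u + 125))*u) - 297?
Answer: 64737/14858 ≈ 4.3570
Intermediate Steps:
r(u) = -297 + u² + u*(99 + u)/(125 + u) (r(u) = (u² + ((99 + u)/(125 + u))*u) - 297 = (u² + u*(99 + u)/(125 + u)) - 297 = -297 + u² + u*(99 + u)/(125 + u))
r(H)/2622 = ((-37125 + (-108)³ - 198*(-108) + 126*(-108)²)/(125 - 108))/2622 = ((-37125 - 1259712 + 21384 + 126*11664)/17)*(1/2622) = ((-37125 - 1259712 + 21384 + 1469664)/17)*(1/2622) = ((1/17)*194211)*(1/2622) = (194211/17)*(1/2622) = 64737/14858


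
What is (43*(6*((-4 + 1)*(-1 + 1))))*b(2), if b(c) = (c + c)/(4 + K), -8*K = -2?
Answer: 0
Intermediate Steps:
K = ¼ (K = -⅛*(-2) = ¼ ≈ 0.25000)
b(c) = 8*c/17 (b(c) = (c + c)/(4 + ¼) = (2*c)/(17/4) = (2*c)*(4/17) = 8*c/17)
(43*(6*((-4 + 1)*(-1 + 1))))*b(2) = (43*(6*((-4 + 1)*(-1 + 1))))*((8/17)*2) = (43*(6*(-3*0)))*(16/17) = (43*(6*0))*(16/17) = (43*0)*(16/17) = 0*(16/17) = 0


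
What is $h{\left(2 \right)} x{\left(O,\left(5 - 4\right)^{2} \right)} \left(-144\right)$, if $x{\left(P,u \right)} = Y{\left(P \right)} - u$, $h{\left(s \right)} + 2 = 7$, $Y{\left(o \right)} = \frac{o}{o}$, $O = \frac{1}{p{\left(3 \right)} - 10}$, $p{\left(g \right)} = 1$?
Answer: $0$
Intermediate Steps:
$O = - \frac{1}{9}$ ($O = \frac{1}{1 - 10} = \frac{1}{-9} = - \frac{1}{9} \approx -0.11111$)
$Y{\left(o \right)} = 1$
$h{\left(s \right)} = 5$ ($h{\left(s \right)} = -2 + 7 = 5$)
$x{\left(P,u \right)} = 1 - u$
$h{\left(2 \right)} x{\left(O,\left(5 - 4\right)^{2} \right)} \left(-144\right) = 5 \left(1 - \left(5 - 4\right)^{2}\right) \left(-144\right) = 5 \left(1 - 1^{2}\right) \left(-144\right) = 5 \left(1 - 1\right) \left(-144\right) = 5 \cdot 0 \left(-144\right) = 0 \left(-144\right) = 0$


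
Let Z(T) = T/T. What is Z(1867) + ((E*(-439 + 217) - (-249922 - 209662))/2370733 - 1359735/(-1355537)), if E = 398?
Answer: 6940398223812/3213616298621 ≈ 2.1597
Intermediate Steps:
Z(T) = 1
Z(1867) + ((E*(-439 + 217) - (-249922 - 209662))/2370733 - 1359735/(-1355537)) = 1 + ((398*(-439 + 217) - (-249922 - 209662))/2370733 - 1359735/(-1355537)) = 1 + ((398*(-222) - 1*(-459584))*(1/2370733) - 1359735*(-1/1355537)) = 1 + ((-88356 + 459584)*(1/2370733) + 1359735/1355537) = 1 + (371228*(1/2370733) + 1359735/1355537) = 1 + (371228/2370733 + 1359735/1355537) = 1 + 3726781925191/3213616298621 = 6940398223812/3213616298621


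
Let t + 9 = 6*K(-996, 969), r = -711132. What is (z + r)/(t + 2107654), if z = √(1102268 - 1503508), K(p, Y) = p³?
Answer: 37428/311904209 - 2*I*√100310/5926179971 ≈ 0.00012 - 1.0689e-7*I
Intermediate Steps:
t = -5928287625 (t = -9 + 6*(-996)³ = -9 + 6*(-988047936) = -9 - 5928287616 = -5928287625)
z = 2*I*√100310 (z = √(-401240) = 2*I*√100310 ≈ 633.44*I)
(z + r)/(t + 2107654) = (2*I*√100310 - 711132)/(-5928287625 + 2107654) = (-711132 + 2*I*√100310)/(-5926179971) = (-711132 + 2*I*√100310)*(-1/5926179971) = 37428/311904209 - 2*I*√100310/5926179971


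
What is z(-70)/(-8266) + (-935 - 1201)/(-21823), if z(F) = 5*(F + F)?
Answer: 16466138/90194459 ≈ 0.18256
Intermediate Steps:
z(F) = 10*F (z(F) = 5*(2*F) = 10*F)
z(-70)/(-8266) + (-935 - 1201)/(-21823) = (10*(-70))/(-8266) + (-935 - 1201)/(-21823) = -700*(-1/8266) - 2136*(-1/21823) = 350/4133 + 2136/21823 = 16466138/90194459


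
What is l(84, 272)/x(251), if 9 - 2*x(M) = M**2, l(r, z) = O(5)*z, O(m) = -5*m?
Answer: 850/3937 ≈ 0.21590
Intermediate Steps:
l(r, z) = -25*z (l(r, z) = (-5*5)*z = -25*z)
x(M) = 9/2 - M**2/2
l(84, 272)/x(251) = (-25*272)/(9/2 - 1/2*251**2) = -6800/(9/2 - 1/2*63001) = -6800/(9/2 - 63001/2) = -6800/(-31496) = -6800*(-1/31496) = 850/3937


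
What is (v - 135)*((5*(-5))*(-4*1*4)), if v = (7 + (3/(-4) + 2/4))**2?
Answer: -35775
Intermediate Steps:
v = 729/16 (v = (7 + (3*(-1/4) + 2*(1/4)))**2 = (7 + (-3/4 + 1/2))**2 = (7 - 1/4)**2 = (27/4)**2 = 729/16 ≈ 45.563)
(v - 135)*((5*(-5))*(-4*1*4)) = (729/16 - 135)*((5*(-5))*(-4*1*4)) = -(-35775)*(-4*4)/16 = -(-35775)*(-16)/16 = -1431/16*400 = -35775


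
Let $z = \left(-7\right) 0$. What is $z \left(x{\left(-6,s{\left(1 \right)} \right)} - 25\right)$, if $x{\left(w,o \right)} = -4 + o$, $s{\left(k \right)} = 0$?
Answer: $0$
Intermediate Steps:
$z = 0$
$z \left(x{\left(-6,s{\left(1 \right)} \right)} - 25\right) = 0 \left(\left(-4 + 0\right) - 25\right) = 0 \left(-4 - 25\right) = 0 \left(-29\right) = 0$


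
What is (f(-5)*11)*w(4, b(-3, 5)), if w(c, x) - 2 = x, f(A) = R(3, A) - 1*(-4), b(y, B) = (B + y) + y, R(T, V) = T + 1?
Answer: 88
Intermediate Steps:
R(T, V) = 1 + T
b(y, B) = B + 2*y
f(A) = 8 (f(A) = (1 + 3) - 1*(-4) = 4 + 4 = 8)
w(c, x) = 2 + x
(f(-5)*11)*w(4, b(-3, 5)) = (8*11)*(2 + (5 + 2*(-3))) = 88*(2 + (5 - 6)) = 88*(2 - 1) = 88*1 = 88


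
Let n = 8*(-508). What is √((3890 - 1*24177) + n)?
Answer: I*√24351 ≈ 156.05*I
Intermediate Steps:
n = -4064
√((3890 - 1*24177) + n) = √((3890 - 1*24177) - 4064) = √((3890 - 24177) - 4064) = √(-20287 - 4064) = √(-24351) = I*√24351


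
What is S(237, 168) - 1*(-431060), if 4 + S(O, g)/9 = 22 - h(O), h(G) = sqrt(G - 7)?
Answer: 431222 - 9*sqrt(230) ≈ 4.3109e+5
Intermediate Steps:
h(G) = sqrt(-7 + G)
S(O, g) = 162 - 9*sqrt(-7 + O) (S(O, g) = -36 + 9*(22 - sqrt(-7 + O)) = -36 + (198 - 9*sqrt(-7 + O)) = 162 - 9*sqrt(-7 + O))
S(237, 168) - 1*(-431060) = (162 - 9*sqrt(-7 + 237)) - 1*(-431060) = (162 - 9*sqrt(230)) + 431060 = 431222 - 9*sqrt(230)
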